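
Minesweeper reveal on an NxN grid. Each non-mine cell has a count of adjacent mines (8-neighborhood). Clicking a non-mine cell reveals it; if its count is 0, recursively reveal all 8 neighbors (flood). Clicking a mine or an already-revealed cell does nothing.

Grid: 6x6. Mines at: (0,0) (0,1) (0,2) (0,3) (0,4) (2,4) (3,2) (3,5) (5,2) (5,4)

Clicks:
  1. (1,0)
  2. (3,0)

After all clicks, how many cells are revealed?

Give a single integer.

Answer: 10

Derivation:
Click 1 (1,0) count=2: revealed 1 new [(1,0)] -> total=1
Click 2 (3,0) count=0: revealed 9 new [(1,1) (2,0) (2,1) (3,0) (3,1) (4,0) (4,1) (5,0) (5,1)] -> total=10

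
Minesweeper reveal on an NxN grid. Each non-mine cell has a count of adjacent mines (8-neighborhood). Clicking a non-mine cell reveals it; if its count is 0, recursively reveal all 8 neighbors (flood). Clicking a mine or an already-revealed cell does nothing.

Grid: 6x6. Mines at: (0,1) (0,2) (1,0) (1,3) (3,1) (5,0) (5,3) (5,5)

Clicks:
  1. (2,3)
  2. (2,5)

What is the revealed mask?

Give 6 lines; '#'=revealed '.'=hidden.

Click 1 (2,3) count=1: revealed 1 new [(2,3)] -> total=1
Click 2 (2,5) count=0: revealed 15 new [(0,4) (0,5) (1,4) (1,5) (2,2) (2,4) (2,5) (3,2) (3,3) (3,4) (3,5) (4,2) (4,3) (4,4) (4,5)] -> total=16

Answer: ....##
....##
..####
..####
..####
......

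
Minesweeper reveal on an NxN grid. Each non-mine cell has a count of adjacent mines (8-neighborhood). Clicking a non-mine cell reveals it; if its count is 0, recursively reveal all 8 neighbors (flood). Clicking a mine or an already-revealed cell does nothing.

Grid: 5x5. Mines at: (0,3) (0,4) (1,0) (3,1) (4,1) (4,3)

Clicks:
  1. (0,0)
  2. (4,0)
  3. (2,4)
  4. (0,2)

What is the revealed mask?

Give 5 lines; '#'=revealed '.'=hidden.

Answer: #.#..
..###
..###
..###
#....

Derivation:
Click 1 (0,0) count=1: revealed 1 new [(0,0)] -> total=1
Click 2 (4,0) count=2: revealed 1 new [(4,0)] -> total=2
Click 3 (2,4) count=0: revealed 9 new [(1,2) (1,3) (1,4) (2,2) (2,3) (2,4) (3,2) (3,3) (3,4)] -> total=11
Click 4 (0,2) count=1: revealed 1 new [(0,2)] -> total=12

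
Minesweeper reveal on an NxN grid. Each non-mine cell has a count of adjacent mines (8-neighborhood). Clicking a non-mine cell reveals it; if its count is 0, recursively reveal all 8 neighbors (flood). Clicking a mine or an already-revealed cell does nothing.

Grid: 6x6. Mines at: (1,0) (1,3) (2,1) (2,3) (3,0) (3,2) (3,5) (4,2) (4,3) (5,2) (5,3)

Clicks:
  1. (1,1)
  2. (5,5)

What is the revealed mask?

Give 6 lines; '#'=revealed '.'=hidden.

Answer: ......
.#....
......
......
....##
....##

Derivation:
Click 1 (1,1) count=2: revealed 1 new [(1,1)] -> total=1
Click 2 (5,5) count=0: revealed 4 new [(4,4) (4,5) (5,4) (5,5)] -> total=5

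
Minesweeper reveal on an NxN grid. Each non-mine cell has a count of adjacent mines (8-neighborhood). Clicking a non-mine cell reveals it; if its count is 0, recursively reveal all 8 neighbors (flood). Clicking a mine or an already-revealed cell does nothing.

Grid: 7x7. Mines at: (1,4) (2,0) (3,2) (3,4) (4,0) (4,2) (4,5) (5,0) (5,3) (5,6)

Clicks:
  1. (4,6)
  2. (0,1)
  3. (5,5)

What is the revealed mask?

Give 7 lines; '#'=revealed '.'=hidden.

Answer: ####...
####...
.###...
.......
......#
.....#.
.......

Derivation:
Click 1 (4,6) count=2: revealed 1 new [(4,6)] -> total=1
Click 2 (0,1) count=0: revealed 11 new [(0,0) (0,1) (0,2) (0,3) (1,0) (1,1) (1,2) (1,3) (2,1) (2,2) (2,3)] -> total=12
Click 3 (5,5) count=2: revealed 1 new [(5,5)] -> total=13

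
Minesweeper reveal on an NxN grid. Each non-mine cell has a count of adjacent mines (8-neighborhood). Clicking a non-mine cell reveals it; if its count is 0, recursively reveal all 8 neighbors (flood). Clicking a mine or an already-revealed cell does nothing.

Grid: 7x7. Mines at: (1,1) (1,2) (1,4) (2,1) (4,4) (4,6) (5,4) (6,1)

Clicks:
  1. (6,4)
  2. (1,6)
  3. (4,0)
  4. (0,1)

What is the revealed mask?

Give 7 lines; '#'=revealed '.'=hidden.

Click 1 (6,4) count=1: revealed 1 new [(6,4)] -> total=1
Click 2 (1,6) count=0: revealed 8 new [(0,5) (0,6) (1,5) (1,6) (2,5) (2,6) (3,5) (3,6)] -> total=9
Click 3 (4,0) count=0: revealed 12 new [(3,0) (3,1) (3,2) (3,3) (4,0) (4,1) (4,2) (4,3) (5,0) (5,1) (5,2) (5,3)] -> total=21
Click 4 (0,1) count=2: revealed 1 new [(0,1)] -> total=22

Answer: .#...##
.....##
.....##
####.##
####...
####...
....#..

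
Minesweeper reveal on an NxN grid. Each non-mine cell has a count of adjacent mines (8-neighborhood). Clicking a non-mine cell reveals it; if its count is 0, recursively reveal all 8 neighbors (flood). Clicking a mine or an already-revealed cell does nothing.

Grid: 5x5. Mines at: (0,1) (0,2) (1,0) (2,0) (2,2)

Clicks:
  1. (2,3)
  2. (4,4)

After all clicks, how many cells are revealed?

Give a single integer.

Answer: 16

Derivation:
Click 1 (2,3) count=1: revealed 1 new [(2,3)] -> total=1
Click 2 (4,4) count=0: revealed 15 new [(0,3) (0,4) (1,3) (1,4) (2,4) (3,0) (3,1) (3,2) (3,3) (3,4) (4,0) (4,1) (4,2) (4,3) (4,4)] -> total=16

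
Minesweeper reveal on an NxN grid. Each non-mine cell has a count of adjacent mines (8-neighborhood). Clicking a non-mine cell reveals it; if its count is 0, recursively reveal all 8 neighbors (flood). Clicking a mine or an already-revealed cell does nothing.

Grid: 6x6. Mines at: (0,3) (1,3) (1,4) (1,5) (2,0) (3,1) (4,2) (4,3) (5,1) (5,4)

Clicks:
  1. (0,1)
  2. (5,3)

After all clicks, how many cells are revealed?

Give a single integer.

Answer: 7

Derivation:
Click 1 (0,1) count=0: revealed 6 new [(0,0) (0,1) (0,2) (1,0) (1,1) (1,2)] -> total=6
Click 2 (5,3) count=3: revealed 1 new [(5,3)] -> total=7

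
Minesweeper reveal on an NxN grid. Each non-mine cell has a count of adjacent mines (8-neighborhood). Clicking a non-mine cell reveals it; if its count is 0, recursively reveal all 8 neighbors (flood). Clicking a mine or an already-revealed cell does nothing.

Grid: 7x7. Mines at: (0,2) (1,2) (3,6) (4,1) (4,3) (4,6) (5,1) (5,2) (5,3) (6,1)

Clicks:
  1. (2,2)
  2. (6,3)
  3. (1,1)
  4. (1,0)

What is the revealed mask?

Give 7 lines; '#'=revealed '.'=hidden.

Answer: ##.....
##.....
###....
##.....
.......
.......
...#...

Derivation:
Click 1 (2,2) count=1: revealed 1 new [(2,2)] -> total=1
Click 2 (6,3) count=2: revealed 1 new [(6,3)] -> total=2
Click 3 (1,1) count=2: revealed 1 new [(1,1)] -> total=3
Click 4 (1,0) count=0: revealed 7 new [(0,0) (0,1) (1,0) (2,0) (2,1) (3,0) (3,1)] -> total=10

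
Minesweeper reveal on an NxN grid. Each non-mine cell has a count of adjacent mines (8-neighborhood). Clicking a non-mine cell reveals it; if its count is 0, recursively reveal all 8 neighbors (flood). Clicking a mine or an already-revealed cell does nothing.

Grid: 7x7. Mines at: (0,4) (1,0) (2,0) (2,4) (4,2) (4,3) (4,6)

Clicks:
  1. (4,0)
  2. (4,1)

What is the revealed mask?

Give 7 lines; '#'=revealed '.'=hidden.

Click 1 (4,0) count=0: revealed 18 new [(3,0) (3,1) (4,0) (4,1) (5,0) (5,1) (5,2) (5,3) (5,4) (5,5) (5,6) (6,0) (6,1) (6,2) (6,3) (6,4) (6,5) (6,6)] -> total=18
Click 2 (4,1) count=1: revealed 0 new [(none)] -> total=18

Answer: .......
.......
.......
##.....
##.....
#######
#######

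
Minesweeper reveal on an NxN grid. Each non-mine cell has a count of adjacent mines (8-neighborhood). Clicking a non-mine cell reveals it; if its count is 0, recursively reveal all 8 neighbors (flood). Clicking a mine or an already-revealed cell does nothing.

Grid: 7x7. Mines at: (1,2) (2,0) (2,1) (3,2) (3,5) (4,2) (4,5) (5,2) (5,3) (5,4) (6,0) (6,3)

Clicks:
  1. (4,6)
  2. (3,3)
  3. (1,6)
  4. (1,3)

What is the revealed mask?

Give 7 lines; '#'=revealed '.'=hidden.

Answer: ...####
...####
...####
...#...
......#
.......
.......

Derivation:
Click 1 (4,6) count=2: revealed 1 new [(4,6)] -> total=1
Click 2 (3,3) count=2: revealed 1 new [(3,3)] -> total=2
Click 3 (1,6) count=0: revealed 12 new [(0,3) (0,4) (0,5) (0,6) (1,3) (1,4) (1,5) (1,6) (2,3) (2,4) (2,5) (2,6)] -> total=14
Click 4 (1,3) count=1: revealed 0 new [(none)] -> total=14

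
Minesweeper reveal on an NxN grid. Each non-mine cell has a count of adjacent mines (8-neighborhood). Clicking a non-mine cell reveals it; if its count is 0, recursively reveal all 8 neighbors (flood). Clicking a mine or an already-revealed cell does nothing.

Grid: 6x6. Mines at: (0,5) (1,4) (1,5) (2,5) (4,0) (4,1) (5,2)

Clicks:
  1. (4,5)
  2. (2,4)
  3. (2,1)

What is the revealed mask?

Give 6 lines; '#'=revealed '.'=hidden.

Answer: ####..
####..
#####.
######
..####
...###

Derivation:
Click 1 (4,5) count=0: revealed 26 new [(0,0) (0,1) (0,2) (0,3) (1,0) (1,1) (1,2) (1,3) (2,0) (2,1) (2,2) (2,3) (2,4) (3,0) (3,1) (3,2) (3,3) (3,4) (3,5) (4,2) (4,3) (4,4) (4,5) (5,3) (5,4) (5,5)] -> total=26
Click 2 (2,4) count=3: revealed 0 new [(none)] -> total=26
Click 3 (2,1) count=0: revealed 0 new [(none)] -> total=26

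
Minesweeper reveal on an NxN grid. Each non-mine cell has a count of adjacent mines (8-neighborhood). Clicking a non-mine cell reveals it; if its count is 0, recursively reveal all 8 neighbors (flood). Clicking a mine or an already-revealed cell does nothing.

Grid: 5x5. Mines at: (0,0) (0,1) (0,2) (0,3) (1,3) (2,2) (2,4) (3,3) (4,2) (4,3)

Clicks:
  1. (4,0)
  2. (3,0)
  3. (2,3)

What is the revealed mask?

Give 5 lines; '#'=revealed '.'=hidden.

Click 1 (4,0) count=0: revealed 8 new [(1,0) (1,1) (2,0) (2,1) (3,0) (3,1) (4,0) (4,1)] -> total=8
Click 2 (3,0) count=0: revealed 0 new [(none)] -> total=8
Click 3 (2,3) count=4: revealed 1 new [(2,3)] -> total=9

Answer: .....
##...
##.#.
##...
##...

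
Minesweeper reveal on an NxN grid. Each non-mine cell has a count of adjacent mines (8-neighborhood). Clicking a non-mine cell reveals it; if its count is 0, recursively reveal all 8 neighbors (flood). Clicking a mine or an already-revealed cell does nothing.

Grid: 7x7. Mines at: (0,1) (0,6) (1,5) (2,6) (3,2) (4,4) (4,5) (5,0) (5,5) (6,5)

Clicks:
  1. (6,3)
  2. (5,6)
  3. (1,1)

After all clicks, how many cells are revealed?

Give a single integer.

Click 1 (6,3) count=0: revealed 11 new [(4,1) (4,2) (4,3) (5,1) (5,2) (5,3) (5,4) (6,1) (6,2) (6,3) (6,4)] -> total=11
Click 2 (5,6) count=3: revealed 1 new [(5,6)] -> total=12
Click 3 (1,1) count=1: revealed 1 new [(1,1)] -> total=13

Answer: 13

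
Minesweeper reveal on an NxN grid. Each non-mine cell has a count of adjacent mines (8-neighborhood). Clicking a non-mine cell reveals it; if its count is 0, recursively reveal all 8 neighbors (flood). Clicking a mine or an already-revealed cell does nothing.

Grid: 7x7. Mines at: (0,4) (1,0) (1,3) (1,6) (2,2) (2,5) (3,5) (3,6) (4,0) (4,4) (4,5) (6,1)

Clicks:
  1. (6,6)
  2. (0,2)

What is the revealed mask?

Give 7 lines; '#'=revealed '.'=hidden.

Answer: ..#....
.......
.......
.......
.......
..#####
..#####

Derivation:
Click 1 (6,6) count=0: revealed 10 new [(5,2) (5,3) (5,4) (5,5) (5,6) (6,2) (6,3) (6,4) (6,5) (6,6)] -> total=10
Click 2 (0,2) count=1: revealed 1 new [(0,2)] -> total=11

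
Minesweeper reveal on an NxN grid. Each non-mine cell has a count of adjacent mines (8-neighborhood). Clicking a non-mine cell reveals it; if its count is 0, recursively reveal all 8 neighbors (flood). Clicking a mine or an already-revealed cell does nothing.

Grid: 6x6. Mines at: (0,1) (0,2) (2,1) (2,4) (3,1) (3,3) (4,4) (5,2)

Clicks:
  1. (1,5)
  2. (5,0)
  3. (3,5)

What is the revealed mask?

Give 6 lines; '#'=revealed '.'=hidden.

Click 1 (1,5) count=1: revealed 1 new [(1,5)] -> total=1
Click 2 (5,0) count=0: revealed 4 new [(4,0) (4,1) (5,0) (5,1)] -> total=5
Click 3 (3,5) count=2: revealed 1 new [(3,5)] -> total=6

Answer: ......
.....#
......
.....#
##....
##....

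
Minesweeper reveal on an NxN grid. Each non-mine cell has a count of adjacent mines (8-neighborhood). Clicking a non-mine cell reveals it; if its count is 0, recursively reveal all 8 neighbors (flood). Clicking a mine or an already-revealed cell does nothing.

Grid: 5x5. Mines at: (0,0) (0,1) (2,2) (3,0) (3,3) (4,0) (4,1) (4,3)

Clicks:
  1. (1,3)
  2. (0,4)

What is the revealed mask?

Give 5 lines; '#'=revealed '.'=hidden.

Click 1 (1,3) count=1: revealed 1 new [(1,3)] -> total=1
Click 2 (0,4) count=0: revealed 7 new [(0,2) (0,3) (0,4) (1,2) (1,4) (2,3) (2,4)] -> total=8

Answer: ..###
..###
...##
.....
.....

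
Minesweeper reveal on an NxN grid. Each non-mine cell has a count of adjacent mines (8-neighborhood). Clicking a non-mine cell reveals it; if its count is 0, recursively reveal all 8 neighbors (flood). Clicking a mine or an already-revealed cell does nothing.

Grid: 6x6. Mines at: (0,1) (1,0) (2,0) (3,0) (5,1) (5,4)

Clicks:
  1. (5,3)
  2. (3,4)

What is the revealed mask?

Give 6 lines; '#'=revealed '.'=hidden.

Click 1 (5,3) count=1: revealed 1 new [(5,3)] -> total=1
Click 2 (3,4) count=0: revealed 24 new [(0,2) (0,3) (0,4) (0,5) (1,1) (1,2) (1,3) (1,4) (1,5) (2,1) (2,2) (2,3) (2,4) (2,5) (3,1) (3,2) (3,3) (3,4) (3,5) (4,1) (4,2) (4,3) (4,4) (4,5)] -> total=25

Answer: ..####
.#####
.#####
.#####
.#####
...#..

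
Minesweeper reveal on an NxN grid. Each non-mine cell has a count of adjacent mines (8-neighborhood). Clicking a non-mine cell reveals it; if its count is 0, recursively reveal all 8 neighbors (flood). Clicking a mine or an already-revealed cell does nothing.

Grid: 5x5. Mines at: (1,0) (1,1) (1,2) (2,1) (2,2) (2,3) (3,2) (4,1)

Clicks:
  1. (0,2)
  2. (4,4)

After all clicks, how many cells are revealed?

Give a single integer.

Click 1 (0,2) count=2: revealed 1 new [(0,2)] -> total=1
Click 2 (4,4) count=0: revealed 4 new [(3,3) (3,4) (4,3) (4,4)] -> total=5

Answer: 5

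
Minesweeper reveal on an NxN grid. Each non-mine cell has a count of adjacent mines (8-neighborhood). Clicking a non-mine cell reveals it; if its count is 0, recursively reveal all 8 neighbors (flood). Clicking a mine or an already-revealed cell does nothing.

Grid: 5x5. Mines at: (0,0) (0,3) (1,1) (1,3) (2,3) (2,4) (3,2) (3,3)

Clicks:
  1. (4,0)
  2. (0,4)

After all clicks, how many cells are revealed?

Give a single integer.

Click 1 (4,0) count=0: revealed 6 new [(2,0) (2,1) (3,0) (3,1) (4,0) (4,1)] -> total=6
Click 2 (0,4) count=2: revealed 1 new [(0,4)] -> total=7

Answer: 7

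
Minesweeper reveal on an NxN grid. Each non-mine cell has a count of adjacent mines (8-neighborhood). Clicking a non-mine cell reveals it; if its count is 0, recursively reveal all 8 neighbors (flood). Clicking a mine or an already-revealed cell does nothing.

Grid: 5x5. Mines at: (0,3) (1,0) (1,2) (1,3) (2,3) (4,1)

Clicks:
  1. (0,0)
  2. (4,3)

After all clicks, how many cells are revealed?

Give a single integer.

Answer: 7

Derivation:
Click 1 (0,0) count=1: revealed 1 new [(0,0)] -> total=1
Click 2 (4,3) count=0: revealed 6 new [(3,2) (3,3) (3,4) (4,2) (4,3) (4,4)] -> total=7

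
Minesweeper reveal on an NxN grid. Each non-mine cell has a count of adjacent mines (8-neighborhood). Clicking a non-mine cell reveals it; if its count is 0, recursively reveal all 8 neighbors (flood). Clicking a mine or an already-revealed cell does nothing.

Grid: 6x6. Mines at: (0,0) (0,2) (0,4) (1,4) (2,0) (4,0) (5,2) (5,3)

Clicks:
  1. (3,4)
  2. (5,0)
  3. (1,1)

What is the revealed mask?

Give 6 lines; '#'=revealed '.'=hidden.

Click 1 (3,4) count=0: revealed 20 new [(1,1) (1,2) (1,3) (2,1) (2,2) (2,3) (2,4) (2,5) (3,1) (3,2) (3,3) (3,4) (3,5) (4,1) (4,2) (4,3) (4,4) (4,5) (5,4) (5,5)] -> total=20
Click 2 (5,0) count=1: revealed 1 new [(5,0)] -> total=21
Click 3 (1,1) count=3: revealed 0 new [(none)] -> total=21

Answer: ......
.###..
.#####
.#####
.#####
#...##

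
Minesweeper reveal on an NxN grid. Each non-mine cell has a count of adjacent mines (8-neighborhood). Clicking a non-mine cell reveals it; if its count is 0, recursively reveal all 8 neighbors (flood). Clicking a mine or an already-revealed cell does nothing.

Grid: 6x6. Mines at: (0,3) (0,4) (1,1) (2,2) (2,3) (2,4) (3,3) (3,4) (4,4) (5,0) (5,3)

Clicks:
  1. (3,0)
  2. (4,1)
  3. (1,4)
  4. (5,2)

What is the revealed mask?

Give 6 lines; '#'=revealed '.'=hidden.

Answer: ......
....#.
##....
##....
##....
..#...

Derivation:
Click 1 (3,0) count=0: revealed 6 new [(2,0) (2,1) (3,0) (3,1) (4,0) (4,1)] -> total=6
Click 2 (4,1) count=1: revealed 0 new [(none)] -> total=6
Click 3 (1,4) count=4: revealed 1 new [(1,4)] -> total=7
Click 4 (5,2) count=1: revealed 1 new [(5,2)] -> total=8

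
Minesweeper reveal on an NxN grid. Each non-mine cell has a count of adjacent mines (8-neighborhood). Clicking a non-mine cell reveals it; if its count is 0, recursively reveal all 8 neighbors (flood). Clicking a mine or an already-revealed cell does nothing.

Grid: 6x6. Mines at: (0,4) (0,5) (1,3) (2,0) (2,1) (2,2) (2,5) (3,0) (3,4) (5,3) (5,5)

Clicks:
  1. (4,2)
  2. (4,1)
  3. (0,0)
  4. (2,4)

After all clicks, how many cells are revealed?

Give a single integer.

Answer: 9

Derivation:
Click 1 (4,2) count=1: revealed 1 new [(4,2)] -> total=1
Click 2 (4,1) count=1: revealed 1 new [(4,1)] -> total=2
Click 3 (0,0) count=0: revealed 6 new [(0,0) (0,1) (0,2) (1,0) (1,1) (1,2)] -> total=8
Click 4 (2,4) count=3: revealed 1 new [(2,4)] -> total=9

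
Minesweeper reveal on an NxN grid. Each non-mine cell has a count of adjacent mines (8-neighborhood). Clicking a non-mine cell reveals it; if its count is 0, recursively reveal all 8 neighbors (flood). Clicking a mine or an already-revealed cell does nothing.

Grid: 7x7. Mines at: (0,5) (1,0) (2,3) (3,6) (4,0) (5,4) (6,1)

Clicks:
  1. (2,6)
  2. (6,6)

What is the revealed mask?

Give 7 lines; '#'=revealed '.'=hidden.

Answer: .......
.......
......#
.......
.....##
.....##
.....##

Derivation:
Click 1 (2,6) count=1: revealed 1 new [(2,6)] -> total=1
Click 2 (6,6) count=0: revealed 6 new [(4,5) (4,6) (5,5) (5,6) (6,5) (6,6)] -> total=7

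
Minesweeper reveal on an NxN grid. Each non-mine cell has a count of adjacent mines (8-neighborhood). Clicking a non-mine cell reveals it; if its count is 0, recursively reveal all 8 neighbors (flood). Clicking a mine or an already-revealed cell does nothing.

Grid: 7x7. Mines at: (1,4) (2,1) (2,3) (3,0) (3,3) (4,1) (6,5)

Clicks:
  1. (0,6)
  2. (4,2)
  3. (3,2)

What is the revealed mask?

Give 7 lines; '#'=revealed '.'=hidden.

Click 1 (0,6) count=0: revealed 16 new [(0,5) (0,6) (1,5) (1,6) (2,4) (2,5) (2,6) (3,4) (3,5) (3,6) (4,4) (4,5) (4,6) (5,4) (5,5) (5,6)] -> total=16
Click 2 (4,2) count=2: revealed 1 new [(4,2)] -> total=17
Click 3 (3,2) count=4: revealed 1 new [(3,2)] -> total=18

Answer: .....##
.....##
....###
..#.###
..#.###
....###
.......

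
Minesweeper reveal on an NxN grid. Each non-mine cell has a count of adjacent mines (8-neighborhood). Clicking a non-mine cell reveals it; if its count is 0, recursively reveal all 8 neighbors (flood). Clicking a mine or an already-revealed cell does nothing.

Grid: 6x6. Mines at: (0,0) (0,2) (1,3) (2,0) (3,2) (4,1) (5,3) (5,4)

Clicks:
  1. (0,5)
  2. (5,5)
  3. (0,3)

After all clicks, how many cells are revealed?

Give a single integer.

Answer: 15

Derivation:
Click 1 (0,5) count=0: revealed 13 new [(0,4) (0,5) (1,4) (1,5) (2,3) (2,4) (2,5) (3,3) (3,4) (3,5) (4,3) (4,4) (4,5)] -> total=13
Click 2 (5,5) count=1: revealed 1 new [(5,5)] -> total=14
Click 3 (0,3) count=2: revealed 1 new [(0,3)] -> total=15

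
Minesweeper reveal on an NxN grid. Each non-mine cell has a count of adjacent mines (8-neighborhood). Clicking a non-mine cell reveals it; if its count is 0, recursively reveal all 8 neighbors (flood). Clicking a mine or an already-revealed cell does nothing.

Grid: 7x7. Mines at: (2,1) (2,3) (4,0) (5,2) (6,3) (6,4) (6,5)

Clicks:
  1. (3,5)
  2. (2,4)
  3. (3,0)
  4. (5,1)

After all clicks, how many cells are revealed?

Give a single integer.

Answer: 31

Derivation:
Click 1 (3,5) count=0: revealed 29 new [(0,0) (0,1) (0,2) (0,3) (0,4) (0,5) (0,6) (1,0) (1,1) (1,2) (1,3) (1,4) (1,5) (1,6) (2,4) (2,5) (2,6) (3,3) (3,4) (3,5) (3,6) (4,3) (4,4) (4,5) (4,6) (5,3) (5,4) (5,5) (5,6)] -> total=29
Click 2 (2,4) count=1: revealed 0 new [(none)] -> total=29
Click 3 (3,0) count=2: revealed 1 new [(3,0)] -> total=30
Click 4 (5,1) count=2: revealed 1 new [(5,1)] -> total=31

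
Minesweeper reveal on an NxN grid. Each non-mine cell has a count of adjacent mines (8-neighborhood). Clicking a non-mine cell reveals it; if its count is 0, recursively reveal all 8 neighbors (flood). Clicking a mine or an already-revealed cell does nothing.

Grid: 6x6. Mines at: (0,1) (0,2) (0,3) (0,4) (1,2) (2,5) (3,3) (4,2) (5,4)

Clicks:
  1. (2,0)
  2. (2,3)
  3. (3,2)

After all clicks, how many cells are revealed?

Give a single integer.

Answer: 12

Derivation:
Click 1 (2,0) count=0: revealed 10 new [(1,0) (1,1) (2,0) (2,1) (3,0) (3,1) (4,0) (4,1) (5,0) (5,1)] -> total=10
Click 2 (2,3) count=2: revealed 1 new [(2,3)] -> total=11
Click 3 (3,2) count=2: revealed 1 new [(3,2)] -> total=12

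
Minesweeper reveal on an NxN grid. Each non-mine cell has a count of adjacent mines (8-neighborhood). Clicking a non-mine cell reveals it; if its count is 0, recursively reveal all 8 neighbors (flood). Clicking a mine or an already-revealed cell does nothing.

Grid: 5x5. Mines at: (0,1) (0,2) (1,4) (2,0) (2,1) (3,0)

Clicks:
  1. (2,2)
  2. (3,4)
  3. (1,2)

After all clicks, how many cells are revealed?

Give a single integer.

Answer: 12

Derivation:
Click 1 (2,2) count=1: revealed 1 new [(2,2)] -> total=1
Click 2 (3,4) count=0: revealed 10 new [(2,3) (2,4) (3,1) (3,2) (3,3) (3,4) (4,1) (4,2) (4,3) (4,4)] -> total=11
Click 3 (1,2) count=3: revealed 1 new [(1,2)] -> total=12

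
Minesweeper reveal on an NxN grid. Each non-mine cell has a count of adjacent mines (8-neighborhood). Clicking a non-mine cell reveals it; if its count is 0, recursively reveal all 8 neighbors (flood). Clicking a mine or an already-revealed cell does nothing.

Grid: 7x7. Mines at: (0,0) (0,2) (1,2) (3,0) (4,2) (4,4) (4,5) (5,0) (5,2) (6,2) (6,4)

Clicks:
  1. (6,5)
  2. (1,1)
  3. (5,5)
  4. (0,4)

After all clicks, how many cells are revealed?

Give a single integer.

Click 1 (6,5) count=1: revealed 1 new [(6,5)] -> total=1
Click 2 (1,1) count=3: revealed 1 new [(1,1)] -> total=2
Click 3 (5,5) count=3: revealed 1 new [(5,5)] -> total=3
Click 4 (0,4) count=0: revealed 16 new [(0,3) (0,4) (0,5) (0,6) (1,3) (1,4) (1,5) (1,6) (2,3) (2,4) (2,5) (2,6) (3,3) (3,4) (3,5) (3,6)] -> total=19

Answer: 19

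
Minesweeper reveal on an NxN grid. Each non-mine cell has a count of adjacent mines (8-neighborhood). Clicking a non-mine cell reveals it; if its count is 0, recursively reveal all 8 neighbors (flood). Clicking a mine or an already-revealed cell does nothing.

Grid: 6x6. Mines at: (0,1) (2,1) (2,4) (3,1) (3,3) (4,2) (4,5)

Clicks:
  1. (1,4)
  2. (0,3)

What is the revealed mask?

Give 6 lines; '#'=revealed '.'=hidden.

Answer: ..####
..####
......
......
......
......

Derivation:
Click 1 (1,4) count=1: revealed 1 new [(1,4)] -> total=1
Click 2 (0,3) count=0: revealed 7 new [(0,2) (0,3) (0,4) (0,5) (1,2) (1,3) (1,5)] -> total=8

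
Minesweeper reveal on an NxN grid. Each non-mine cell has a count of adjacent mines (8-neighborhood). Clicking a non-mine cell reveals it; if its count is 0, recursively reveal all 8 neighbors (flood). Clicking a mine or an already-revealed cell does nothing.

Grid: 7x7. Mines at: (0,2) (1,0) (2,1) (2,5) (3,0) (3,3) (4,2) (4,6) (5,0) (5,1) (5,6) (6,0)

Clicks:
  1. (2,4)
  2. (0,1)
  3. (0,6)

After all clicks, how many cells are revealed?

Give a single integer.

Click 1 (2,4) count=2: revealed 1 new [(2,4)] -> total=1
Click 2 (0,1) count=2: revealed 1 new [(0,1)] -> total=2
Click 3 (0,6) count=0: revealed 8 new [(0,3) (0,4) (0,5) (0,6) (1,3) (1,4) (1,5) (1,6)] -> total=10

Answer: 10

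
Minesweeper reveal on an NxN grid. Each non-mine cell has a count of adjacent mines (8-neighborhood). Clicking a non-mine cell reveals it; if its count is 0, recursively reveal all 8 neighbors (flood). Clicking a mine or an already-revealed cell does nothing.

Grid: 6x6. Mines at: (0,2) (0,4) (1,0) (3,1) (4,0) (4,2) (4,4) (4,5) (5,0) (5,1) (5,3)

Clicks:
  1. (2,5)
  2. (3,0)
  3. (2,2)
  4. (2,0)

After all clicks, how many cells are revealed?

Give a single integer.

Click 1 (2,5) count=0: revealed 12 new [(1,2) (1,3) (1,4) (1,5) (2,2) (2,3) (2,4) (2,5) (3,2) (3,3) (3,4) (3,5)] -> total=12
Click 2 (3,0) count=2: revealed 1 new [(3,0)] -> total=13
Click 3 (2,2) count=1: revealed 0 new [(none)] -> total=13
Click 4 (2,0) count=2: revealed 1 new [(2,0)] -> total=14

Answer: 14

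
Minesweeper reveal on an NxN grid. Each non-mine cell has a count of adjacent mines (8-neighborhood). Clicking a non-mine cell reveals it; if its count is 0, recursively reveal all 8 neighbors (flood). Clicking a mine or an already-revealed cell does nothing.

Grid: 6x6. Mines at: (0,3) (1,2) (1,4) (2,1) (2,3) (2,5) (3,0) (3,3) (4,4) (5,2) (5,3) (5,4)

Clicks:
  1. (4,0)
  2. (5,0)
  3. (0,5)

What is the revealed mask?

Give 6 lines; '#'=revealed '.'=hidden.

Answer: .....#
......
......
......
##....
##....

Derivation:
Click 1 (4,0) count=1: revealed 1 new [(4,0)] -> total=1
Click 2 (5,0) count=0: revealed 3 new [(4,1) (5,0) (5,1)] -> total=4
Click 3 (0,5) count=1: revealed 1 new [(0,5)] -> total=5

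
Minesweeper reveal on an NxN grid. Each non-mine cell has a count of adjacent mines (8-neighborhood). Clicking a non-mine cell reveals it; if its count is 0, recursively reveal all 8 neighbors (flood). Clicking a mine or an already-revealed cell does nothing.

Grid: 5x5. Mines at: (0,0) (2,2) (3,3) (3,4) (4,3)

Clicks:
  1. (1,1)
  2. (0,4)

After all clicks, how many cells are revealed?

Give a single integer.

Click 1 (1,1) count=2: revealed 1 new [(1,1)] -> total=1
Click 2 (0,4) count=0: revealed 9 new [(0,1) (0,2) (0,3) (0,4) (1,2) (1,3) (1,4) (2,3) (2,4)] -> total=10

Answer: 10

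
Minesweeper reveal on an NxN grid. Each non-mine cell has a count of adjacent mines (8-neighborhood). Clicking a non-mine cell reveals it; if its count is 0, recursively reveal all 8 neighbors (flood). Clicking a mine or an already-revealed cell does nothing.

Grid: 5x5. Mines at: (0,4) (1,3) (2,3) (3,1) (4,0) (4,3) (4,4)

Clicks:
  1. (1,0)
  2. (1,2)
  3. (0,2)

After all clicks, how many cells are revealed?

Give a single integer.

Click 1 (1,0) count=0: revealed 9 new [(0,0) (0,1) (0,2) (1,0) (1,1) (1,2) (2,0) (2,1) (2,2)] -> total=9
Click 2 (1,2) count=2: revealed 0 new [(none)] -> total=9
Click 3 (0,2) count=1: revealed 0 new [(none)] -> total=9

Answer: 9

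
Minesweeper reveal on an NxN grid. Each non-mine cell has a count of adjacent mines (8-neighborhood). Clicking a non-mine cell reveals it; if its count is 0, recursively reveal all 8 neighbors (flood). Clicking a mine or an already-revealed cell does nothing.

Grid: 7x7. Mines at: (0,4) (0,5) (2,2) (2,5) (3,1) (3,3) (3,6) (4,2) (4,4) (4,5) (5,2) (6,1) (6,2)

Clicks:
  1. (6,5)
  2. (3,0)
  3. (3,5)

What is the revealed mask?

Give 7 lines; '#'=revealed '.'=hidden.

Answer: .......
.......
.......
#....#.
.......
...####
...####

Derivation:
Click 1 (6,5) count=0: revealed 8 new [(5,3) (5,4) (5,5) (5,6) (6,3) (6,4) (6,5) (6,6)] -> total=8
Click 2 (3,0) count=1: revealed 1 new [(3,0)] -> total=9
Click 3 (3,5) count=4: revealed 1 new [(3,5)] -> total=10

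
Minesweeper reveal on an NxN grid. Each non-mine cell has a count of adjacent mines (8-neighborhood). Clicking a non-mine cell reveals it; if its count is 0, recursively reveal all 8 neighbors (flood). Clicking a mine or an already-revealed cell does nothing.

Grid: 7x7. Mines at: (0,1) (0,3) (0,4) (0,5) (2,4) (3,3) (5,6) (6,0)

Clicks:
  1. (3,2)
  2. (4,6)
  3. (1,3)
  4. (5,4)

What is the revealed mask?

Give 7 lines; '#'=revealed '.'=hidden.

Answer: .......
####...
###....
###....
#######
######.
.#####.

Derivation:
Click 1 (3,2) count=1: revealed 1 new [(3,2)] -> total=1
Click 2 (4,6) count=1: revealed 1 new [(4,6)] -> total=2
Click 3 (1,3) count=3: revealed 1 new [(1,3)] -> total=3
Click 4 (5,4) count=0: revealed 25 new [(1,0) (1,1) (1,2) (2,0) (2,1) (2,2) (3,0) (3,1) (4,0) (4,1) (4,2) (4,3) (4,4) (4,5) (5,0) (5,1) (5,2) (5,3) (5,4) (5,5) (6,1) (6,2) (6,3) (6,4) (6,5)] -> total=28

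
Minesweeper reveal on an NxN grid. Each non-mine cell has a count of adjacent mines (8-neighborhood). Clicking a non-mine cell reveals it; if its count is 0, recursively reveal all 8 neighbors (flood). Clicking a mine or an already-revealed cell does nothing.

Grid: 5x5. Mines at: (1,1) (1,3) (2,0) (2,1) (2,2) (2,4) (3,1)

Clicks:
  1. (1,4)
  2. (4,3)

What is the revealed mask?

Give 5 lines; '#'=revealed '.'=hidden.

Answer: .....
....#
.....
..###
..###

Derivation:
Click 1 (1,4) count=2: revealed 1 new [(1,4)] -> total=1
Click 2 (4,3) count=0: revealed 6 new [(3,2) (3,3) (3,4) (4,2) (4,3) (4,4)] -> total=7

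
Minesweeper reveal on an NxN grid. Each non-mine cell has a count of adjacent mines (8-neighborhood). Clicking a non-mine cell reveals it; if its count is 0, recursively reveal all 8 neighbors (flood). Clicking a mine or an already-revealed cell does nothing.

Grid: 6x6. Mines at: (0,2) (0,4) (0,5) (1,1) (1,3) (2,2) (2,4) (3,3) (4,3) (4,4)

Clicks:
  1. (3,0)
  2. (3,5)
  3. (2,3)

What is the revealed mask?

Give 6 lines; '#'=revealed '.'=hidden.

Answer: ......
......
##.#..
###..#
###...
###...

Derivation:
Click 1 (3,0) count=0: revealed 11 new [(2,0) (2,1) (3,0) (3,1) (3,2) (4,0) (4,1) (4,2) (5,0) (5,1) (5,2)] -> total=11
Click 2 (3,5) count=2: revealed 1 new [(3,5)] -> total=12
Click 3 (2,3) count=4: revealed 1 new [(2,3)] -> total=13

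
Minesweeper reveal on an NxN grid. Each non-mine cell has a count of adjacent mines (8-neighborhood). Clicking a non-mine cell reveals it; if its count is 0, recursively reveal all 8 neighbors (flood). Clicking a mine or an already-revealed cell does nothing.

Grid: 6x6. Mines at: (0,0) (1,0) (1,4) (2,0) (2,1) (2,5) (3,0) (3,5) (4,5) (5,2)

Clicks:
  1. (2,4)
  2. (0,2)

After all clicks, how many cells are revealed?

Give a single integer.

Answer: 7

Derivation:
Click 1 (2,4) count=3: revealed 1 new [(2,4)] -> total=1
Click 2 (0,2) count=0: revealed 6 new [(0,1) (0,2) (0,3) (1,1) (1,2) (1,3)] -> total=7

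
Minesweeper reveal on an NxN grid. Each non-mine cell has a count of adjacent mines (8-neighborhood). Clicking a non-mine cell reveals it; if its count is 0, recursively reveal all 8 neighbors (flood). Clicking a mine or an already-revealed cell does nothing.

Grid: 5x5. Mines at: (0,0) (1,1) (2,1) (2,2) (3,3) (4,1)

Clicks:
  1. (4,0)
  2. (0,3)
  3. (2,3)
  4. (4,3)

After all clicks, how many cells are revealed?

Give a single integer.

Answer: 10

Derivation:
Click 1 (4,0) count=1: revealed 1 new [(4,0)] -> total=1
Click 2 (0,3) count=0: revealed 8 new [(0,2) (0,3) (0,4) (1,2) (1,3) (1,4) (2,3) (2,4)] -> total=9
Click 3 (2,3) count=2: revealed 0 new [(none)] -> total=9
Click 4 (4,3) count=1: revealed 1 new [(4,3)] -> total=10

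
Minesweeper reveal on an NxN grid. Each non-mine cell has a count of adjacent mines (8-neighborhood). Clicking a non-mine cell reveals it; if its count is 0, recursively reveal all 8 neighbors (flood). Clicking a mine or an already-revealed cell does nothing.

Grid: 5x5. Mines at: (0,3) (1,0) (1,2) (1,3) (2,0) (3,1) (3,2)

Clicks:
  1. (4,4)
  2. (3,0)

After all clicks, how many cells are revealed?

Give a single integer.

Answer: 7

Derivation:
Click 1 (4,4) count=0: revealed 6 new [(2,3) (2,4) (3,3) (3,4) (4,3) (4,4)] -> total=6
Click 2 (3,0) count=2: revealed 1 new [(3,0)] -> total=7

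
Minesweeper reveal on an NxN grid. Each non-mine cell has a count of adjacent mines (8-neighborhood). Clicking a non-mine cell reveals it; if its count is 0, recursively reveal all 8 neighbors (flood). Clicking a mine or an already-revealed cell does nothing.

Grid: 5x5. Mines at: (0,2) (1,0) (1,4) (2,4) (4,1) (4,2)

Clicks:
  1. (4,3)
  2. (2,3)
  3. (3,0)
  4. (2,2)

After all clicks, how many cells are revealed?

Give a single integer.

Click 1 (4,3) count=1: revealed 1 new [(4,3)] -> total=1
Click 2 (2,3) count=2: revealed 1 new [(2,3)] -> total=2
Click 3 (3,0) count=1: revealed 1 new [(3,0)] -> total=3
Click 4 (2,2) count=0: revealed 8 new [(1,1) (1,2) (1,3) (2,1) (2,2) (3,1) (3,2) (3,3)] -> total=11

Answer: 11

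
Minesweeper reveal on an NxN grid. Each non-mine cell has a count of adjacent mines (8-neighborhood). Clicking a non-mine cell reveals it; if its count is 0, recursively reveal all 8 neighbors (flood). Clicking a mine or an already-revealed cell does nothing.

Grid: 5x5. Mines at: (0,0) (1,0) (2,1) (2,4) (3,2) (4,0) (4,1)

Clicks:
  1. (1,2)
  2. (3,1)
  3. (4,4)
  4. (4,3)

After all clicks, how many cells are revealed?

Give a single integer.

Click 1 (1,2) count=1: revealed 1 new [(1,2)] -> total=1
Click 2 (3,1) count=4: revealed 1 new [(3,1)] -> total=2
Click 3 (4,4) count=0: revealed 4 new [(3,3) (3,4) (4,3) (4,4)] -> total=6
Click 4 (4,3) count=1: revealed 0 new [(none)] -> total=6

Answer: 6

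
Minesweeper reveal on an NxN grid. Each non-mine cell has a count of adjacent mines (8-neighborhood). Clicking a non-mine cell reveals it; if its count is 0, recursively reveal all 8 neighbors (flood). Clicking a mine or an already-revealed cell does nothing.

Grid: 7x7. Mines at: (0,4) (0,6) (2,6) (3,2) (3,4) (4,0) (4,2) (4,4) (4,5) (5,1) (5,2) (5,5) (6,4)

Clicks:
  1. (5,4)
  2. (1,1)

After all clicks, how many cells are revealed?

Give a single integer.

Click 1 (5,4) count=4: revealed 1 new [(5,4)] -> total=1
Click 2 (1,1) count=0: revealed 14 new [(0,0) (0,1) (0,2) (0,3) (1,0) (1,1) (1,2) (1,3) (2,0) (2,1) (2,2) (2,3) (3,0) (3,1)] -> total=15

Answer: 15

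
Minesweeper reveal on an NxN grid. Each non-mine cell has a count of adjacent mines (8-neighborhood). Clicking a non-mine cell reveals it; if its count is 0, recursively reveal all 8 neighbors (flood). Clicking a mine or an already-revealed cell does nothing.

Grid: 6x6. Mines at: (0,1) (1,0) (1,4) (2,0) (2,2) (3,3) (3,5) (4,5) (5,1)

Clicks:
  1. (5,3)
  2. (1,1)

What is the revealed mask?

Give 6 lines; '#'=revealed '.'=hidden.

Click 1 (5,3) count=0: revealed 6 new [(4,2) (4,3) (4,4) (5,2) (5,3) (5,4)] -> total=6
Click 2 (1,1) count=4: revealed 1 new [(1,1)] -> total=7

Answer: ......
.#....
......
......
..###.
..###.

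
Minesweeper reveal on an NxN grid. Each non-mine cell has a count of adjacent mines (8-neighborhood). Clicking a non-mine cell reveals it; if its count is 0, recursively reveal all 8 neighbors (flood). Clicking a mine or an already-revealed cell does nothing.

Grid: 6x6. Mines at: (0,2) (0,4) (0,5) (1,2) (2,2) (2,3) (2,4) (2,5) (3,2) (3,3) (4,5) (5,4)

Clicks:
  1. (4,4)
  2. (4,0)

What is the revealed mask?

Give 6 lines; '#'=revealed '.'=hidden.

Answer: ##....
##....
##....
##....
#####.
####..

Derivation:
Click 1 (4,4) count=3: revealed 1 new [(4,4)] -> total=1
Click 2 (4,0) count=0: revealed 16 new [(0,0) (0,1) (1,0) (1,1) (2,0) (2,1) (3,0) (3,1) (4,0) (4,1) (4,2) (4,3) (5,0) (5,1) (5,2) (5,3)] -> total=17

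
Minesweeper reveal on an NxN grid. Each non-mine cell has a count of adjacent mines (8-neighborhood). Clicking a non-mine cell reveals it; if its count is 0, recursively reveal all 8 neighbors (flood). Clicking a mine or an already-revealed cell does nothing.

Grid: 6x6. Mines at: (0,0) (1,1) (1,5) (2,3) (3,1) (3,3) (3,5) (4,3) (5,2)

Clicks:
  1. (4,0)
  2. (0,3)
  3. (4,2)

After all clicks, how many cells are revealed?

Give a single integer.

Answer: 8

Derivation:
Click 1 (4,0) count=1: revealed 1 new [(4,0)] -> total=1
Click 2 (0,3) count=0: revealed 6 new [(0,2) (0,3) (0,4) (1,2) (1,3) (1,4)] -> total=7
Click 3 (4,2) count=4: revealed 1 new [(4,2)] -> total=8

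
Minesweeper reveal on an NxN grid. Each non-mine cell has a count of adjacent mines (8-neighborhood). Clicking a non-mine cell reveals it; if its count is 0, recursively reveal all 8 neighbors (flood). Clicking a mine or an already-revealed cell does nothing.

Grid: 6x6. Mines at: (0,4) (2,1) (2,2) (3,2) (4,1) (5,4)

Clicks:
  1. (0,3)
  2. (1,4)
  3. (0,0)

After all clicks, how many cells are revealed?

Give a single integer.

Answer: 9

Derivation:
Click 1 (0,3) count=1: revealed 1 new [(0,3)] -> total=1
Click 2 (1,4) count=1: revealed 1 new [(1,4)] -> total=2
Click 3 (0,0) count=0: revealed 7 new [(0,0) (0,1) (0,2) (1,0) (1,1) (1,2) (1,3)] -> total=9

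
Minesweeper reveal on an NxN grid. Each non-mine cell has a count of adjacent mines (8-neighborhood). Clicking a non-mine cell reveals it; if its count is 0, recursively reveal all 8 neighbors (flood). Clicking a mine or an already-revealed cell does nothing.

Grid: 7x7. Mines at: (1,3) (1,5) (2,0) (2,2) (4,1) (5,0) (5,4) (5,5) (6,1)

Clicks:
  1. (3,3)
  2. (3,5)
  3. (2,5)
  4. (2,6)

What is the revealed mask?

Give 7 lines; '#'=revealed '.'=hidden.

Answer: .......
.......
...####
...####
...####
.......
.......

Derivation:
Click 1 (3,3) count=1: revealed 1 new [(3,3)] -> total=1
Click 2 (3,5) count=0: revealed 11 new [(2,3) (2,4) (2,5) (2,6) (3,4) (3,5) (3,6) (4,3) (4,4) (4,5) (4,6)] -> total=12
Click 3 (2,5) count=1: revealed 0 new [(none)] -> total=12
Click 4 (2,6) count=1: revealed 0 new [(none)] -> total=12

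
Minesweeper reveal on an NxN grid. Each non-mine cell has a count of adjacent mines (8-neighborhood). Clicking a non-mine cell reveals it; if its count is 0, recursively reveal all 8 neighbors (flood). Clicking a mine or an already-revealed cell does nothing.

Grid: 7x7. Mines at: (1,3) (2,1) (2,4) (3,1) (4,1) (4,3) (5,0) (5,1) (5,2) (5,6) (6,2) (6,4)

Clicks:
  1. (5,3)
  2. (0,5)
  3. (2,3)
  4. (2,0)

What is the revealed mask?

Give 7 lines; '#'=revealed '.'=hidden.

Click 1 (5,3) count=4: revealed 1 new [(5,3)] -> total=1
Click 2 (0,5) count=0: revealed 12 new [(0,4) (0,5) (0,6) (1,4) (1,5) (1,6) (2,5) (2,6) (3,5) (3,6) (4,5) (4,6)] -> total=13
Click 3 (2,3) count=2: revealed 1 new [(2,3)] -> total=14
Click 4 (2,0) count=2: revealed 1 new [(2,0)] -> total=15

Answer: ....###
....###
#..#.##
.....##
.....##
...#...
.......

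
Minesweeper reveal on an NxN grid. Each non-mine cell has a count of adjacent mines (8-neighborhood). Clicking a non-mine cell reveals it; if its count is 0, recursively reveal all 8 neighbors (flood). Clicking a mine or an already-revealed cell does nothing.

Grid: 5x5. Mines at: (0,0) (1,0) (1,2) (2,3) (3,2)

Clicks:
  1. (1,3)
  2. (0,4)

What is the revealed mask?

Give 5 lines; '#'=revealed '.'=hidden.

Click 1 (1,3) count=2: revealed 1 new [(1,3)] -> total=1
Click 2 (0,4) count=0: revealed 3 new [(0,3) (0,4) (1,4)] -> total=4

Answer: ...##
...##
.....
.....
.....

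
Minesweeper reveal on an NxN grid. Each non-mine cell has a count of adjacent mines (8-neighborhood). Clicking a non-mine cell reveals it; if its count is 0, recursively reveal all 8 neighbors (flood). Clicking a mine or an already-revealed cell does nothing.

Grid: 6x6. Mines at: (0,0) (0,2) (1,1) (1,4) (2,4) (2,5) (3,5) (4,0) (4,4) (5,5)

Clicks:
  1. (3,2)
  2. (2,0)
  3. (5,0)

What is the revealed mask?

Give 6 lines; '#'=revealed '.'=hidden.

Click 1 (3,2) count=0: revealed 12 new [(2,1) (2,2) (2,3) (3,1) (3,2) (3,3) (4,1) (4,2) (4,3) (5,1) (5,2) (5,3)] -> total=12
Click 2 (2,0) count=1: revealed 1 new [(2,0)] -> total=13
Click 3 (5,0) count=1: revealed 1 new [(5,0)] -> total=14

Answer: ......
......
####..
.###..
.###..
####..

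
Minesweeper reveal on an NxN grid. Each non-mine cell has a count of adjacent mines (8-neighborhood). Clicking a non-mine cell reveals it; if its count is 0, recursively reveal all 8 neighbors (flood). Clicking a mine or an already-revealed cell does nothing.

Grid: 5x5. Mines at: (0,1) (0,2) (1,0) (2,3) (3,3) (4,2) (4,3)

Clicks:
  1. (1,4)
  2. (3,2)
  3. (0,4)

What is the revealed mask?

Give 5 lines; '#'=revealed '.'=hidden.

Answer: ...##
...##
.....
..#..
.....

Derivation:
Click 1 (1,4) count=1: revealed 1 new [(1,4)] -> total=1
Click 2 (3,2) count=4: revealed 1 new [(3,2)] -> total=2
Click 3 (0,4) count=0: revealed 3 new [(0,3) (0,4) (1,3)] -> total=5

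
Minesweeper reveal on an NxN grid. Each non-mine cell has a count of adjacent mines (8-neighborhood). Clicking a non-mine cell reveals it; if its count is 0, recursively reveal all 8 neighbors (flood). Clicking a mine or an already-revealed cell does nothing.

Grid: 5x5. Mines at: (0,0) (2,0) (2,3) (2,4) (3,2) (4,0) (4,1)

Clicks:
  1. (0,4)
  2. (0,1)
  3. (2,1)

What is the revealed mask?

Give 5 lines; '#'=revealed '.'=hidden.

Answer: .####
.####
.#...
.....
.....

Derivation:
Click 1 (0,4) count=0: revealed 8 new [(0,1) (0,2) (0,3) (0,4) (1,1) (1,2) (1,3) (1,4)] -> total=8
Click 2 (0,1) count=1: revealed 0 new [(none)] -> total=8
Click 3 (2,1) count=2: revealed 1 new [(2,1)] -> total=9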